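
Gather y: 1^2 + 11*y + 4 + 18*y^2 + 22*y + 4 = 18*y^2 + 33*y + 9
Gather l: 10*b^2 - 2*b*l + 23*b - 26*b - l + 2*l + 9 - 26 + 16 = 10*b^2 - 3*b + l*(1 - 2*b) - 1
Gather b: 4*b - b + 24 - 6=3*b + 18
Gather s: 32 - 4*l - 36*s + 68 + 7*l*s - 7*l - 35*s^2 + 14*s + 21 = -11*l - 35*s^2 + s*(7*l - 22) + 121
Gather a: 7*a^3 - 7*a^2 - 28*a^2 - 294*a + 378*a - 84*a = 7*a^3 - 35*a^2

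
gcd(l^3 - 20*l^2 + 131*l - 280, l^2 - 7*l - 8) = l - 8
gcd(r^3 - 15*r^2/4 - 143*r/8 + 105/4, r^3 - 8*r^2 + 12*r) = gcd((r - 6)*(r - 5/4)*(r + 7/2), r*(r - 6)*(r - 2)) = r - 6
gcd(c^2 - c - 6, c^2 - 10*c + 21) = c - 3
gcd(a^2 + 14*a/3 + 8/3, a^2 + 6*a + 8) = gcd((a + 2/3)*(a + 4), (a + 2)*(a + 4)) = a + 4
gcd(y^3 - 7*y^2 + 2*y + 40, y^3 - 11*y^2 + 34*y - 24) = y - 4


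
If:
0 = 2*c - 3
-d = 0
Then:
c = 3/2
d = 0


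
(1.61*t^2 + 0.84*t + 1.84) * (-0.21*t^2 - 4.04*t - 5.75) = -0.3381*t^4 - 6.6808*t^3 - 13.0375*t^2 - 12.2636*t - 10.58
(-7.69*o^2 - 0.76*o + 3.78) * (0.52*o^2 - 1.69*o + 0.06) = -3.9988*o^4 + 12.6009*o^3 + 2.7886*o^2 - 6.4338*o + 0.2268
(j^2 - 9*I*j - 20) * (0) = 0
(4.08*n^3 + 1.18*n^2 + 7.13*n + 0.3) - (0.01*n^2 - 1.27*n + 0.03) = 4.08*n^3 + 1.17*n^2 + 8.4*n + 0.27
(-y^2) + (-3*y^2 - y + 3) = -4*y^2 - y + 3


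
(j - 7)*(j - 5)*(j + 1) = j^3 - 11*j^2 + 23*j + 35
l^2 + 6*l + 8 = (l + 2)*(l + 4)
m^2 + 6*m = m*(m + 6)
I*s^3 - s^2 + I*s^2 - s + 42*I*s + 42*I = (s - 6*I)*(s + 7*I)*(I*s + I)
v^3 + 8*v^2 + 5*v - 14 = (v - 1)*(v + 2)*(v + 7)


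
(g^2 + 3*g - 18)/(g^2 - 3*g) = (g + 6)/g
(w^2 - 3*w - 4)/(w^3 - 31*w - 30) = (w - 4)/(w^2 - w - 30)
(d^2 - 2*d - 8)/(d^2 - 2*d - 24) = (-d^2 + 2*d + 8)/(-d^2 + 2*d + 24)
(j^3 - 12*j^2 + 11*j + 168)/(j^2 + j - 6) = (j^2 - 15*j + 56)/(j - 2)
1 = 1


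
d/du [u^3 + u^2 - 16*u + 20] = 3*u^2 + 2*u - 16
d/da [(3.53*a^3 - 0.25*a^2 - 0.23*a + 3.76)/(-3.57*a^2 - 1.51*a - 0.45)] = (-12.6021*a^4 - 10.6606*a^3 - 5.2091*a^2 + 27.0714*a + 5.7811)/(12.7449*a^4 + 10.7814*a^3 + 5.4931*a^2 + 1.359*a + 0.2025)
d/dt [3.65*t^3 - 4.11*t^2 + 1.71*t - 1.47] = 10.95*t^2 - 8.22*t + 1.71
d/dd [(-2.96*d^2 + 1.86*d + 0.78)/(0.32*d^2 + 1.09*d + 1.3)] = (-3.8216*d^2 - 8.1952*d + 1.5678)/(0.1024*d^4 + 0.6976*d^3 + 2.0201*d^2 + 2.834*d + 1.69)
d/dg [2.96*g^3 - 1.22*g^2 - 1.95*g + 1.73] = 8.88*g^2 - 2.44*g - 1.95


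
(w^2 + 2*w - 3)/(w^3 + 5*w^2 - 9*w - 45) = (w - 1)/(w^2 + 2*w - 15)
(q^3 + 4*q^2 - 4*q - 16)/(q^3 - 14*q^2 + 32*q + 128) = (q^2 + 2*q - 8)/(q^2 - 16*q + 64)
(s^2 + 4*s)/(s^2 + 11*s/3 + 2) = 3*s*(s + 4)/(3*s^2 + 11*s + 6)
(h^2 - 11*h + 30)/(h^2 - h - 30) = (h - 5)/(h + 5)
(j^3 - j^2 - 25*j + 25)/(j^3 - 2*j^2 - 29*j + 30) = (j - 5)/(j - 6)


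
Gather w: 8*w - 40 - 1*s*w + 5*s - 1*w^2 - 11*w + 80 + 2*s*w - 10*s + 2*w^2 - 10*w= -5*s + w^2 + w*(s - 13) + 40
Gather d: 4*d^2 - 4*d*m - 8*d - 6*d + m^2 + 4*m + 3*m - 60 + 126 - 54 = 4*d^2 + d*(-4*m - 14) + m^2 + 7*m + 12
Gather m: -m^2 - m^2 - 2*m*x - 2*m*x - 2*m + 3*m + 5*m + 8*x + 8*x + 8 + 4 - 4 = -2*m^2 + m*(6 - 4*x) + 16*x + 8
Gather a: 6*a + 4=6*a + 4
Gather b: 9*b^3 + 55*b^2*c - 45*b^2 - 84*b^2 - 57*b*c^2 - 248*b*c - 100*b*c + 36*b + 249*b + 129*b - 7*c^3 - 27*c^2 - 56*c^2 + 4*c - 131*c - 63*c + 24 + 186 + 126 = 9*b^3 + b^2*(55*c - 129) + b*(-57*c^2 - 348*c + 414) - 7*c^3 - 83*c^2 - 190*c + 336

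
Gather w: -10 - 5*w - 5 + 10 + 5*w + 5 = 0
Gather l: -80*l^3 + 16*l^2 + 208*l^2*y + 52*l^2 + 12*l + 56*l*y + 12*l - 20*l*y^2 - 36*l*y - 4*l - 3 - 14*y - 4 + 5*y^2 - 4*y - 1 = -80*l^3 + l^2*(208*y + 68) + l*(-20*y^2 + 20*y + 20) + 5*y^2 - 18*y - 8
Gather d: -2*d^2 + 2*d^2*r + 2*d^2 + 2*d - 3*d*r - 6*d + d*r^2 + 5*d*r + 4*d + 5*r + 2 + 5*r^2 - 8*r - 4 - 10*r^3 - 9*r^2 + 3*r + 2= 2*d^2*r + d*(r^2 + 2*r) - 10*r^3 - 4*r^2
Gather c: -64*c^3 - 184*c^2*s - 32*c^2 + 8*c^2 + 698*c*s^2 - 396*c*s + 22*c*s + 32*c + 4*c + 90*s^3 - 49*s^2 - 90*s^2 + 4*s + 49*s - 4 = -64*c^3 + c^2*(-184*s - 24) + c*(698*s^2 - 374*s + 36) + 90*s^3 - 139*s^2 + 53*s - 4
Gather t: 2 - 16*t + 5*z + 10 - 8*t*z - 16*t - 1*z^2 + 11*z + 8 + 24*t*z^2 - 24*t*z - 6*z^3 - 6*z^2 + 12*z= t*(24*z^2 - 32*z - 32) - 6*z^3 - 7*z^2 + 28*z + 20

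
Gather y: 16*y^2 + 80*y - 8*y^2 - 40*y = 8*y^2 + 40*y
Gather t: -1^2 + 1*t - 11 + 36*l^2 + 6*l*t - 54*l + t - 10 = 36*l^2 - 54*l + t*(6*l + 2) - 22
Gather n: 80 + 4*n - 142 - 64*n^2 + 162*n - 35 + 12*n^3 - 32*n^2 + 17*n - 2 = 12*n^3 - 96*n^2 + 183*n - 99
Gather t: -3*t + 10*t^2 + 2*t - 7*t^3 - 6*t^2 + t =-7*t^3 + 4*t^2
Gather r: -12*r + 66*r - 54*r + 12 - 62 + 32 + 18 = 0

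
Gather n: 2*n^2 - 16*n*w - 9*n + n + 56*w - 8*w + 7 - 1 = 2*n^2 + n*(-16*w - 8) + 48*w + 6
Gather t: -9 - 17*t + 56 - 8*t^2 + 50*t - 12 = -8*t^2 + 33*t + 35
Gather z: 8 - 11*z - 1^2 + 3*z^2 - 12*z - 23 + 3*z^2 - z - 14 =6*z^2 - 24*z - 30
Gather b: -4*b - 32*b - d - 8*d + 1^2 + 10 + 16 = -36*b - 9*d + 27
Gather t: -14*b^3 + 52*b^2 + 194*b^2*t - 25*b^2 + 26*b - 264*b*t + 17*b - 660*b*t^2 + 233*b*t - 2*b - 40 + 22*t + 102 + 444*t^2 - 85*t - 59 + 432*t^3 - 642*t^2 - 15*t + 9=-14*b^3 + 27*b^2 + 41*b + 432*t^3 + t^2*(-660*b - 198) + t*(194*b^2 - 31*b - 78) + 12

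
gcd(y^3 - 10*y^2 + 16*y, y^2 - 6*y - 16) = y - 8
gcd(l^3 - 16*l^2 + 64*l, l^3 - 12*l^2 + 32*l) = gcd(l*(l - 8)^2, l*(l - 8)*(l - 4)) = l^2 - 8*l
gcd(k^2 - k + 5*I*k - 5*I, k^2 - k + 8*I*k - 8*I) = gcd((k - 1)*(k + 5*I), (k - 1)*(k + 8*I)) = k - 1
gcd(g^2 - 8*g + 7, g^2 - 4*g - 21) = g - 7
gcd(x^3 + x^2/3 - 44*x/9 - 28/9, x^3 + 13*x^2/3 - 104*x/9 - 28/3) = x^2 - 5*x/3 - 14/9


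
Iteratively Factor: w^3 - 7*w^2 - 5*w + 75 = (w + 3)*(w^2 - 10*w + 25) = (w - 5)*(w + 3)*(w - 5)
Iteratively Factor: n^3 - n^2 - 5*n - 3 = (n + 1)*(n^2 - 2*n - 3) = (n + 1)^2*(n - 3)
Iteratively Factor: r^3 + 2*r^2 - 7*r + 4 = (r - 1)*(r^2 + 3*r - 4) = (r - 1)^2*(r + 4)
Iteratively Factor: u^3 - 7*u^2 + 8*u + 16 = (u + 1)*(u^2 - 8*u + 16) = (u - 4)*(u + 1)*(u - 4)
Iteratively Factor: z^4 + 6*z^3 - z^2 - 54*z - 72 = (z + 2)*(z^3 + 4*z^2 - 9*z - 36) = (z + 2)*(z + 4)*(z^2 - 9) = (z + 2)*(z + 3)*(z + 4)*(z - 3)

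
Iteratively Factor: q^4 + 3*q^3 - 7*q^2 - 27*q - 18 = (q + 3)*(q^3 - 7*q - 6) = (q + 2)*(q + 3)*(q^2 - 2*q - 3) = (q + 1)*(q + 2)*(q + 3)*(q - 3)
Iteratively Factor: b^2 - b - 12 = (b - 4)*(b + 3)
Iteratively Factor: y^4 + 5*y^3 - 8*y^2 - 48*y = (y + 4)*(y^3 + y^2 - 12*y) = y*(y + 4)*(y^2 + y - 12) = y*(y - 3)*(y + 4)*(y + 4)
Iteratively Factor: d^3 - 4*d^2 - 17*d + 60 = (d + 4)*(d^2 - 8*d + 15) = (d - 5)*(d + 4)*(d - 3)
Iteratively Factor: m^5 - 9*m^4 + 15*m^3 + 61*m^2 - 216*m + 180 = (m - 2)*(m^4 - 7*m^3 + m^2 + 63*m - 90) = (m - 3)*(m - 2)*(m^3 - 4*m^2 - 11*m + 30) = (m - 3)*(m - 2)*(m + 3)*(m^2 - 7*m + 10) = (m - 5)*(m - 3)*(m - 2)*(m + 3)*(m - 2)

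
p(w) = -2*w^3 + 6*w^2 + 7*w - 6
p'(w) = -6*w^2 + 12*w + 7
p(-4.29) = 232.30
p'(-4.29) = -154.90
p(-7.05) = 943.67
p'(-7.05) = -375.82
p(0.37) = -2.69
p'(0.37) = 10.62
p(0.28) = -3.61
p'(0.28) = 9.89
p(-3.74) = 156.37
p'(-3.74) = -121.81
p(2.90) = 15.98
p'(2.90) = -8.66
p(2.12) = 16.75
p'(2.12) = 5.47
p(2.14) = 16.86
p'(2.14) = 5.20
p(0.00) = -6.00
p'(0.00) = 7.00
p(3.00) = 15.00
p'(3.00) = -11.00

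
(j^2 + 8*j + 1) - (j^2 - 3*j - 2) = 11*j + 3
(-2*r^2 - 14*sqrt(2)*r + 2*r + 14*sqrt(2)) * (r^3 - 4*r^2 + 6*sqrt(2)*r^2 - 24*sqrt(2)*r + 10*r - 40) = -2*r^5 - 26*sqrt(2)*r^4 + 10*r^4 - 196*r^3 + 130*sqrt(2)*r^3 - 244*sqrt(2)*r^2 + 940*r^2 - 752*r + 700*sqrt(2)*r - 560*sqrt(2)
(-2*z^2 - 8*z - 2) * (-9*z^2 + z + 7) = 18*z^4 + 70*z^3 - 4*z^2 - 58*z - 14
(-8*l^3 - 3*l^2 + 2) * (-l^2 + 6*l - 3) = 8*l^5 - 45*l^4 + 6*l^3 + 7*l^2 + 12*l - 6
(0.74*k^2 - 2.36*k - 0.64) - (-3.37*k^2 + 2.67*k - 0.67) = 4.11*k^2 - 5.03*k + 0.03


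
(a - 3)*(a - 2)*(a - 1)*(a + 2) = a^4 - 4*a^3 - a^2 + 16*a - 12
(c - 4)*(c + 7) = c^2 + 3*c - 28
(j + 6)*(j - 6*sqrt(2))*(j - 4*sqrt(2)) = j^3 - 10*sqrt(2)*j^2 + 6*j^2 - 60*sqrt(2)*j + 48*j + 288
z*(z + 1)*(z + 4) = z^3 + 5*z^2 + 4*z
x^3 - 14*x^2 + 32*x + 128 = (x - 8)^2*(x + 2)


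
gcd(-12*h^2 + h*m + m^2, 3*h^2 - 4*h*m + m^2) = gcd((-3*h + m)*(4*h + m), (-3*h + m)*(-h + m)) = 3*h - m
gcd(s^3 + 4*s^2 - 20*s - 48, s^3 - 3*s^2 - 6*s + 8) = s^2 - 2*s - 8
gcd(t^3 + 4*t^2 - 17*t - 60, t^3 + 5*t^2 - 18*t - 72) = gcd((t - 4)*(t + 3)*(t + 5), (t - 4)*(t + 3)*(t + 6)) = t^2 - t - 12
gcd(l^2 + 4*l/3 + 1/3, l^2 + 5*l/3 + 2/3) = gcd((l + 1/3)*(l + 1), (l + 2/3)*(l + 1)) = l + 1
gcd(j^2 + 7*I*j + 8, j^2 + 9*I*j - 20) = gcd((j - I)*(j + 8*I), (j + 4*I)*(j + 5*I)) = 1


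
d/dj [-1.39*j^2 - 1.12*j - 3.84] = -2.78*j - 1.12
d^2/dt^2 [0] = 0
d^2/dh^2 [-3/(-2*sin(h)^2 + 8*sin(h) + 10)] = 3*(-2*sin(h)^3 + 8*sin(h)^2 - 23*sin(h) + 21)/((sin(h) - 5)^3*(sin(h) + 1)^2)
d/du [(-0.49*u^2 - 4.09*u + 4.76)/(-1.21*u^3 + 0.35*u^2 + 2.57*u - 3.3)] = (-0.5929*u^4 - 9.8978*u^3 + 17.451*u^2 - 0.0979999999999999*u + 1.2638)/(1.4641*u^6 - 0.847*u^5 - 6.0969*u^4 + 9.785*u^3 + 4.2949*u^2 - 16.962*u + 10.89)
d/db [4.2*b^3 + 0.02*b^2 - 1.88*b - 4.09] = 12.6*b^2 + 0.04*b - 1.88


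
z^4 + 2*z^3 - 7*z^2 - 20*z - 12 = (z - 3)*(z + 1)*(z + 2)^2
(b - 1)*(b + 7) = b^2 + 6*b - 7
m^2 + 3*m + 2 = (m + 1)*(m + 2)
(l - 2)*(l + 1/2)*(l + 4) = l^3 + 5*l^2/2 - 7*l - 4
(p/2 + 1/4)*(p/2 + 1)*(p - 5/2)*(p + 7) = p^4/4 + 7*p^3/4 - 21*p^2/16 - 157*p/16 - 35/8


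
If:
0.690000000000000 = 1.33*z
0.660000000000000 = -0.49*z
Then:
No Solution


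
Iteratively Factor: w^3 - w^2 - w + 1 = (w - 1)*(w^2 - 1) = (w - 1)*(w + 1)*(w - 1)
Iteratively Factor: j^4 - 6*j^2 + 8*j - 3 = (j - 1)*(j^3 + j^2 - 5*j + 3) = (j - 1)^2*(j^2 + 2*j - 3) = (j - 1)^2*(j + 3)*(j - 1)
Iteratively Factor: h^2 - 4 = (h - 2)*(h + 2)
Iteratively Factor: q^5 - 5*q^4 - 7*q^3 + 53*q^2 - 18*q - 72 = (q - 4)*(q^4 - q^3 - 11*q^2 + 9*q + 18) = (q - 4)*(q + 1)*(q^3 - 2*q^2 - 9*q + 18) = (q - 4)*(q - 3)*(q + 1)*(q^2 + q - 6) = (q - 4)*(q - 3)*(q + 1)*(q + 3)*(q - 2)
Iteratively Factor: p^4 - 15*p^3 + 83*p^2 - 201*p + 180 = (p - 4)*(p^3 - 11*p^2 + 39*p - 45) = (p - 5)*(p - 4)*(p^2 - 6*p + 9) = (p - 5)*(p - 4)*(p - 3)*(p - 3)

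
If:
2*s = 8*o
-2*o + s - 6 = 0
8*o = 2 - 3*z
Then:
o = 3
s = 12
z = -22/3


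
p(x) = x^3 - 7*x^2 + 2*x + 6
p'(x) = 3*x^2 - 14*x + 2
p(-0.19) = 5.36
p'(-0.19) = 4.77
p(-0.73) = 0.42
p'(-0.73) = 13.82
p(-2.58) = -62.93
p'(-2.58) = 58.09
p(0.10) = 6.13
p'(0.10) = 0.63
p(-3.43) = -123.57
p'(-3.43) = 85.31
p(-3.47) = -127.01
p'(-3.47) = 86.70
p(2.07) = -10.98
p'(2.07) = -14.13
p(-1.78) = -25.38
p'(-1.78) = 36.43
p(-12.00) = -2754.00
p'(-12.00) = 602.00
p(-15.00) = -4974.00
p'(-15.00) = 887.00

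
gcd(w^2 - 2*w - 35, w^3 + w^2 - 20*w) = w + 5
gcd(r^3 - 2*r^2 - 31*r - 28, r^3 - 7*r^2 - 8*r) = r + 1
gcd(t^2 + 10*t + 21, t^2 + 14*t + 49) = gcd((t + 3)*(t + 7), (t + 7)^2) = t + 7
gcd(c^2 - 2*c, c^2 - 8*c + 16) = 1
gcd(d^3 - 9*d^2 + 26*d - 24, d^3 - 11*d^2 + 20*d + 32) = d - 4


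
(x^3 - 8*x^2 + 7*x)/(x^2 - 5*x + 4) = x*(x - 7)/(x - 4)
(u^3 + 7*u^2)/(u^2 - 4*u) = u*(u + 7)/(u - 4)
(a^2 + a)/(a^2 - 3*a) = (a + 1)/(a - 3)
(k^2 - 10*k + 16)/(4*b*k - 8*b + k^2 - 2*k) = (k - 8)/(4*b + k)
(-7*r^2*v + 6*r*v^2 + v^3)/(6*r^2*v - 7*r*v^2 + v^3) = (-7*r - v)/(6*r - v)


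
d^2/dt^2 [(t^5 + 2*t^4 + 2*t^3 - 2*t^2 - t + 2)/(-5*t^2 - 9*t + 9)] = 2*(-75*t^7 - 410*t^6 - 351*t^5 + 999*t^4 + 169*t^3 - 366*t^2 - 621*t - 9)/(125*t^6 + 675*t^5 + 540*t^4 - 1701*t^3 - 972*t^2 + 2187*t - 729)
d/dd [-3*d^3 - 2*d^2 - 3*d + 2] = -9*d^2 - 4*d - 3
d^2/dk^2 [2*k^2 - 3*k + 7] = 4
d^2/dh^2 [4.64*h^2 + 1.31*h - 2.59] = 9.28000000000000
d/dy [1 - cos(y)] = sin(y)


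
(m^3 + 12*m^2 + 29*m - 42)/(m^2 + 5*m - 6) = m + 7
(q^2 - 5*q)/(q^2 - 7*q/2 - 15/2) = 2*q/(2*q + 3)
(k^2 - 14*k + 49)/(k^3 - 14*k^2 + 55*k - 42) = (k - 7)/(k^2 - 7*k + 6)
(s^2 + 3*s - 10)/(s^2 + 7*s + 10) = (s - 2)/(s + 2)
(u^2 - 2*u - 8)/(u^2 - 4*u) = (u + 2)/u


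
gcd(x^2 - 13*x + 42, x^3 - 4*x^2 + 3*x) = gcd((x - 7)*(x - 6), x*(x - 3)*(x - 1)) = 1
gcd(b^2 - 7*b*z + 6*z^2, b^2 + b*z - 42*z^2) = -b + 6*z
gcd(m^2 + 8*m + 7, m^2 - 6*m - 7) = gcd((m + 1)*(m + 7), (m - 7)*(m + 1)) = m + 1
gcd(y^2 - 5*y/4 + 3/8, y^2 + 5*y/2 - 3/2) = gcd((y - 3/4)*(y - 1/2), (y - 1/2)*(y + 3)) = y - 1/2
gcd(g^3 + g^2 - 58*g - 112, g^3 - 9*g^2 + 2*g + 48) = g^2 - 6*g - 16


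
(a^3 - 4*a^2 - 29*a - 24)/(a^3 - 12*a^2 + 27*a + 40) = (a + 3)/(a - 5)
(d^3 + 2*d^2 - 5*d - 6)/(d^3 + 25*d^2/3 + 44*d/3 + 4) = 3*(d^3 + 2*d^2 - 5*d - 6)/(3*d^3 + 25*d^2 + 44*d + 12)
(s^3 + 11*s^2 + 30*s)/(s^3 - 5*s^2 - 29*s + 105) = s*(s + 6)/(s^2 - 10*s + 21)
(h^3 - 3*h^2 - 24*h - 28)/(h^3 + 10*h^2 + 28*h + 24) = (h - 7)/(h + 6)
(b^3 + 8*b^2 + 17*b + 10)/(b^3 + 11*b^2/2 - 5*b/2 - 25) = 2*(b^2 + 3*b + 2)/(2*b^2 + b - 10)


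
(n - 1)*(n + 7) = n^2 + 6*n - 7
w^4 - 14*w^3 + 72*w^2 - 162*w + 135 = (w - 5)*(w - 3)^3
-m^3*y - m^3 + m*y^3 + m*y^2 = (-m + y)*(m + y)*(m*y + m)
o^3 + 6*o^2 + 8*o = o*(o + 2)*(o + 4)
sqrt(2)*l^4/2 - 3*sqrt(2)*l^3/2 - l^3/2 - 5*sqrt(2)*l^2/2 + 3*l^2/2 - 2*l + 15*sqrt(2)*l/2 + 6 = (l - 3)*(l - 2*sqrt(2))*(l + sqrt(2))*(sqrt(2)*l/2 + 1/2)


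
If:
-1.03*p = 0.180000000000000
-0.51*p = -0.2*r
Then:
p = -0.17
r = -0.45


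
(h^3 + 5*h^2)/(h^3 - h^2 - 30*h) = h/(h - 6)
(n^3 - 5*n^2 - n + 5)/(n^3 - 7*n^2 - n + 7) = (n - 5)/(n - 7)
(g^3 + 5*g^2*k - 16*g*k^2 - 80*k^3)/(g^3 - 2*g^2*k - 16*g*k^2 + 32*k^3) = (g + 5*k)/(g - 2*k)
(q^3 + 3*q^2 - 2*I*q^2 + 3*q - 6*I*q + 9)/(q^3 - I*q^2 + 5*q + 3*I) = (q + 3)/(q + I)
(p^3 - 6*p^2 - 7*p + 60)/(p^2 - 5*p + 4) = (p^2 - 2*p - 15)/(p - 1)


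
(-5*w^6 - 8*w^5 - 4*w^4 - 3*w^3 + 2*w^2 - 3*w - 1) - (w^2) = -5*w^6 - 8*w^5 - 4*w^4 - 3*w^3 + w^2 - 3*w - 1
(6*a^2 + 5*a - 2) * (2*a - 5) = 12*a^3 - 20*a^2 - 29*a + 10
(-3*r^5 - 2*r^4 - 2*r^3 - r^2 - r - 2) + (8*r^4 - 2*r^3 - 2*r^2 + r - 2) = -3*r^5 + 6*r^4 - 4*r^3 - 3*r^2 - 4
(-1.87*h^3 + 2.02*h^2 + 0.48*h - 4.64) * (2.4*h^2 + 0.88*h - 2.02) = -4.488*h^5 + 3.2024*h^4 + 6.707*h^3 - 14.794*h^2 - 5.0528*h + 9.3728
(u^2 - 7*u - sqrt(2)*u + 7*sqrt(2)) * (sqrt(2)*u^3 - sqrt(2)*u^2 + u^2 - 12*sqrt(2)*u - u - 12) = sqrt(2)*u^5 - 8*sqrt(2)*u^4 - u^4 - 6*sqrt(2)*u^3 + 8*u^3 + 5*u^2 + 92*sqrt(2)*u^2 - 84*u + 5*sqrt(2)*u - 84*sqrt(2)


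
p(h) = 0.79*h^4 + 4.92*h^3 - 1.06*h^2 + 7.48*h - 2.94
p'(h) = 3.16*h^3 + 14.76*h^2 - 2.12*h + 7.48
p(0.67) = 3.23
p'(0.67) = 13.64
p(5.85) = 1914.77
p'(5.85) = 1132.84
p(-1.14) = -18.80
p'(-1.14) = 24.40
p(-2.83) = -93.44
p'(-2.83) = 60.07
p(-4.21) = -172.17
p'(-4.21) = 42.22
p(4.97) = 1094.06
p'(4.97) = 749.46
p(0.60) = 2.33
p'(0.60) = 12.20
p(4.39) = 719.14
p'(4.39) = 549.98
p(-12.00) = 7634.34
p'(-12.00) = -3302.12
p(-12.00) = 7634.34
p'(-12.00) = -3302.12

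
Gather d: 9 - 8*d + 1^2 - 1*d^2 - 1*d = -d^2 - 9*d + 10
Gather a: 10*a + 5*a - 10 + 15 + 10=15*a + 15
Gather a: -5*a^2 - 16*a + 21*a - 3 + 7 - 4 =-5*a^2 + 5*a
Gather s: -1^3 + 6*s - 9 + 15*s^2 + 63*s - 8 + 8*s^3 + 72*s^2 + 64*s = 8*s^3 + 87*s^2 + 133*s - 18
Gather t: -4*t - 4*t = -8*t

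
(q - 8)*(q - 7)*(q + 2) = q^3 - 13*q^2 + 26*q + 112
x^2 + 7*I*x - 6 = (x + I)*(x + 6*I)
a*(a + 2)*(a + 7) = a^3 + 9*a^2 + 14*a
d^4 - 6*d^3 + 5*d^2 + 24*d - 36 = (d - 3)^2*(d - 2)*(d + 2)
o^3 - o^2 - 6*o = o*(o - 3)*(o + 2)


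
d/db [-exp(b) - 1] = -exp(b)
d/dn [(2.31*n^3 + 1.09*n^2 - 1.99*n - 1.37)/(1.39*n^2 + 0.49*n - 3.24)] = (3.2109*n^4 + 2.2638*n^3 - 19.153*n^2 - 3.2546*n + 7.1189)/(1.9321*n^4 + 1.3622*n^3 - 8.7671*n^2 - 3.1752*n + 10.4976)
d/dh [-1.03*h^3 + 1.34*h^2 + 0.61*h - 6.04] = -3.09*h^2 + 2.68*h + 0.61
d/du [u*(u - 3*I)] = 2*u - 3*I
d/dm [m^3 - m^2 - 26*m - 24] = 3*m^2 - 2*m - 26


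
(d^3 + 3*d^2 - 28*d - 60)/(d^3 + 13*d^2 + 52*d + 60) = (d - 5)/(d + 5)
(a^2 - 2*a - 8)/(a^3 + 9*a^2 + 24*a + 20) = (a - 4)/(a^2 + 7*a + 10)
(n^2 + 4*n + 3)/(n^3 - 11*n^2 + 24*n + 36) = (n + 3)/(n^2 - 12*n + 36)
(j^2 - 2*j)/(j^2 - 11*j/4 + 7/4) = 4*j*(j - 2)/(4*j^2 - 11*j + 7)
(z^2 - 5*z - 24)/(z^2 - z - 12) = (z - 8)/(z - 4)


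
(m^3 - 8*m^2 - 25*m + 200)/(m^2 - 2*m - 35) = (m^2 - 13*m + 40)/(m - 7)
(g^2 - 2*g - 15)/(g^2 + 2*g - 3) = (g - 5)/(g - 1)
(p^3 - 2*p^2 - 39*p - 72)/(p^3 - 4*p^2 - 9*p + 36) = (p^2 - 5*p - 24)/(p^2 - 7*p + 12)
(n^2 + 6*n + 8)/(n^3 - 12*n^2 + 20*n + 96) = (n + 4)/(n^2 - 14*n + 48)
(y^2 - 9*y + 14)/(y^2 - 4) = (y - 7)/(y + 2)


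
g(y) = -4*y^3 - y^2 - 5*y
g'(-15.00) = -2675.00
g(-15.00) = 13350.00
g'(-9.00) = -959.00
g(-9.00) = 2880.00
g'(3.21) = -135.07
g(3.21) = -158.66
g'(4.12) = -216.93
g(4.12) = -317.31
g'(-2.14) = -55.68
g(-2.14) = 45.32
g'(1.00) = -19.00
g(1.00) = -10.00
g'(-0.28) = -5.38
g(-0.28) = 1.41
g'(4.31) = -236.53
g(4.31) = -360.38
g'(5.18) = -337.35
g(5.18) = -608.70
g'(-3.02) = -108.40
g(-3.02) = 116.15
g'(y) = -12*y^2 - 2*y - 5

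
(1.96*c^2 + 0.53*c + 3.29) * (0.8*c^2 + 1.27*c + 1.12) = 1.568*c^4 + 2.9132*c^3 + 5.5003*c^2 + 4.7719*c + 3.6848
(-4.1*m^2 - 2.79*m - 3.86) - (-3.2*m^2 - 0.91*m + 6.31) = -0.899999999999999*m^2 - 1.88*m - 10.17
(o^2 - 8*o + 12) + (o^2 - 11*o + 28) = 2*o^2 - 19*o + 40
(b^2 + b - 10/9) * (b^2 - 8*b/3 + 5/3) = b^4 - 5*b^3/3 - 19*b^2/9 + 125*b/27 - 50/27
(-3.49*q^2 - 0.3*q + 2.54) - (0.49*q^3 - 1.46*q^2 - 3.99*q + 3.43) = -0.49*q^3 - 2.03*q^2 + 3.69*q - 0.89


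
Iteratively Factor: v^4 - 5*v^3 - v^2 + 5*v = (v + 1)*(v^3 - 6*v^2 + 5*v) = (v - 1)*(v + 1)*(v^2 - 5*v) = (v - 5)*(v - 1)*(v + 1)*(v)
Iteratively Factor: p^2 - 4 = (p + 2)*(p - 2)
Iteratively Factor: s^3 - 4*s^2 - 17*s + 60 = (s - 5)*(s^2 + s - 12) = (s - 5)*(s - 3)*(s + 4)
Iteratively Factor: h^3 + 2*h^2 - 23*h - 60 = (h + 3)*(h^2 - h - 20) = (h + 3)*(h + 4)*(h - 5)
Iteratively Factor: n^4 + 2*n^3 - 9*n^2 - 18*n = (n + 3)*(n^3 - n^2 - 6*n) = (n - 3)*(n + 3)*(n^2 + 2*n) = n*(n - 3)*(n + 3)*(n + 2)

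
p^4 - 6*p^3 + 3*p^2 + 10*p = p*(p - 5)*(p - 2)*(p + 1)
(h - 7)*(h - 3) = h^2 - 10*h + 21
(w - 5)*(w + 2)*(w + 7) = w^3 + 4*w^2 - 31*w - 70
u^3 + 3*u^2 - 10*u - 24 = (u - 3)*(u + 2)*(u + 4)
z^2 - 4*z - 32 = (z - 8)*(z + 4)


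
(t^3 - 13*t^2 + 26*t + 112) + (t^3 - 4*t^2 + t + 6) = 2*t^3 - 17*t^2 + 27*t + 118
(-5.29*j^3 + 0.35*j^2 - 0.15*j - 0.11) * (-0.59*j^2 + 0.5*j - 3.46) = 3.1211*j^5 - 2.8515*j^4 + 18.5669*j^3 - 1.2211*j^2 + 0.464*j + 0.3806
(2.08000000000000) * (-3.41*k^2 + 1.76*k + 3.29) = -7.0928*k^2 + 3.6608*k + 6.8432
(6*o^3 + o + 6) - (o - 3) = 6*o^3 + 9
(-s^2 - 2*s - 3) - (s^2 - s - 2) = -2*s^2 - s - 1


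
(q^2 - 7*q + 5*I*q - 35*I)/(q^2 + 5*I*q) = (q - 7)/q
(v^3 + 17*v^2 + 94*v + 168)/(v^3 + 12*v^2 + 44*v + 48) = (v + 7)/(v + 2)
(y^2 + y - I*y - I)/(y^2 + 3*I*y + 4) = (y + 1)/(y + 4*I)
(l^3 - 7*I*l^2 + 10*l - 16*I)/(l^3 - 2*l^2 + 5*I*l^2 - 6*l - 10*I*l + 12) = (l^2 - 9*I*l - 8)/(l^2 + l*(-2 + 3*I) - 6*I)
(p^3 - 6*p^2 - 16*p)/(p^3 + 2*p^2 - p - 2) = p*(p - 8)/(p^2 - 1)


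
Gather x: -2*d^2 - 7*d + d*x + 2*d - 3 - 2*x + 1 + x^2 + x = -2*d^2 - 5*d + x^2 + x*(d - 1) - 2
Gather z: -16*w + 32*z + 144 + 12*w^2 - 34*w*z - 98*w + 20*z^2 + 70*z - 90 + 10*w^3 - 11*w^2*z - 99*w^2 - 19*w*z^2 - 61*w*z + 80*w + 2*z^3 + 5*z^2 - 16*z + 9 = 10*w^3 - 87*w^2 - 34*w + 2*z^3 + z^2*(25 - 19*w) + z*(-11*w^2 - 95*w + 86) + 63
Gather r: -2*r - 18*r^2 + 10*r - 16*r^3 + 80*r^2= -16*r^3 + 62*r^2 + 8*r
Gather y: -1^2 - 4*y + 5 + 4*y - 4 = 0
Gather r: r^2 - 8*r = r^2 - 8*r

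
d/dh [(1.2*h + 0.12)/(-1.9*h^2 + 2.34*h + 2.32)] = (2.28*h^2 + 0.456*h + 2.5032)/(3.61*h^4 - 8.892*h^3 - 3.3404*h^2 + 10.8576*h + 5.3824)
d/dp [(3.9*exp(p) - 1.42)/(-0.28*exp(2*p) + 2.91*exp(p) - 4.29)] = (1.092*exp(2*p) - 0.795199999999999*exp(p) - 12.5988)*exp(p)/(0.0784*exp(4*p) - 1.6296*exp(3*p) + 10.8705*exp(2*p) - 24.9678*exp(p) + 18.4041)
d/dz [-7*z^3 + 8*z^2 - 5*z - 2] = -21*z^2 + 16*z - 5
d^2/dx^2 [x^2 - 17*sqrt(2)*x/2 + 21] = 2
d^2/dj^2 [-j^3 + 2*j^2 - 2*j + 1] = 4 - 6*j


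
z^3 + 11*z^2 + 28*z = z*(z + 4)*(z + 7)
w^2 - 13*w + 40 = (w - 8)*(w - 5)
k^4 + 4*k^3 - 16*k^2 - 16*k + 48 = (k - 2)^2*(k + 2)*(k + 6)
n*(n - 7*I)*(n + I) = n^3 - 6*I*n^2 + 7*n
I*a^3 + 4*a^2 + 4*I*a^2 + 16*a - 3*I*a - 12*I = (a + 4)*(a - 3*I)*(I*a + 1)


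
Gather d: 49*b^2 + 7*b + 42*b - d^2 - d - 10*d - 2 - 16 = 49*b^2 + 49*b - d^2 - 11*d - 18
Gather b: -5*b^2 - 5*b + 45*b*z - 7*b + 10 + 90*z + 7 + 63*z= -5*b^2 + b*(45*z - 12) + 153*z + 17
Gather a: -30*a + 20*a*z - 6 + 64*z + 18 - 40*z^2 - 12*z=a*(20*z - 30) - 40*z^2 + 52*z + 12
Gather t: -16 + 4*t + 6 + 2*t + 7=6*t - 3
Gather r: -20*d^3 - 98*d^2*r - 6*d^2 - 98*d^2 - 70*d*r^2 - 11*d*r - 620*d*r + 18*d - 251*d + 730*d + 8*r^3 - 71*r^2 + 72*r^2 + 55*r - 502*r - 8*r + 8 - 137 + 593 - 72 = -20*d^3 - 104*d^2 + 497*d + 8*r^3 + r^2*(1 - 70*d) + r*(-98*d^2 - 631*d - 455) + 392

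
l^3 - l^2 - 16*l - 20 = (l - 5)*(l + 2)^2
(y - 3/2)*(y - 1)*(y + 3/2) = y^3 - y^2 - 9*y/4 + 9/4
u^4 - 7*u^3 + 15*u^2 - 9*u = u*(u - 3)^2*(u - 1)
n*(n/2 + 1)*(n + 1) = n^3/2 + 3*n^2/2 + n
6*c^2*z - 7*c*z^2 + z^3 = z*(-6*c + z)*(-c + z)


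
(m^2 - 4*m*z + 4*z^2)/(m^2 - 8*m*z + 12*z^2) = (-m + 2*z)/(-m + 6*z)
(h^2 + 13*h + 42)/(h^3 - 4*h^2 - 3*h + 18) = (h^2 + 13*h + 42)/(h^3 - 4*h^2 - 3*h + 18)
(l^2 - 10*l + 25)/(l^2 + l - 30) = (l - 5)/(l + 6)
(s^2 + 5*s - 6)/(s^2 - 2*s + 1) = (s + 6)/(s - 1)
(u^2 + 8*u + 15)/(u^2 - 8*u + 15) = (u^2 + 8*u + 15)/(u^2 - 8*u + 15)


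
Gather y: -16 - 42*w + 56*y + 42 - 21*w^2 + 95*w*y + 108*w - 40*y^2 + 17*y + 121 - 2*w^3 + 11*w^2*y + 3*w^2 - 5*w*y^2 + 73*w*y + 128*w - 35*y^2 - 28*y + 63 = -2*w^3 - 18*w^2 + 194*w + y^2*(-5*w - 75) + y*(11*w^2 + 168*w + 45) + 210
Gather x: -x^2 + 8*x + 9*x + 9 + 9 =-x^2 + 17*x + 18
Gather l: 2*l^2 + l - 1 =2*l^2 + l - 1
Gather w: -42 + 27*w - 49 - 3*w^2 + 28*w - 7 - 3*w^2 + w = -6*w^2 + 56*w - 98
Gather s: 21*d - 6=21*d - 6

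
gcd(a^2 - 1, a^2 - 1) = a^2 - 1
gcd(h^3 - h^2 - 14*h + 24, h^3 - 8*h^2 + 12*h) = h - 2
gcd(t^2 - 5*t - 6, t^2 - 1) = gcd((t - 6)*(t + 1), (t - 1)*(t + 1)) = t + 1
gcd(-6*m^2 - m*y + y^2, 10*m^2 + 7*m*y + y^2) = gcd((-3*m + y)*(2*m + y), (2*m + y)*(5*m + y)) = 2*m + y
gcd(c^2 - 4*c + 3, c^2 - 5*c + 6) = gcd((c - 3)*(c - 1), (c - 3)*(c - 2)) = c - 3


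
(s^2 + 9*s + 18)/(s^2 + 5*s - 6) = (s + 3)/(s - 1)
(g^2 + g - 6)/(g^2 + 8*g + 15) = (g - 2)/(g + 5)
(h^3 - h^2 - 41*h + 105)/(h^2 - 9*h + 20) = (h^2 + 4*h - 21)/(h - 4)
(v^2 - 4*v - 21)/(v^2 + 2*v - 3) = (v - 7)/(v - 1)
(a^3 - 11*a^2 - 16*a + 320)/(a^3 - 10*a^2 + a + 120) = (a^2 - 3*a - 40)/(a^2 - 2*a - 15)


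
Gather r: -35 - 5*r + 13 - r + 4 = -6*r - 18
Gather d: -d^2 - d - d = -d^2 - 2*d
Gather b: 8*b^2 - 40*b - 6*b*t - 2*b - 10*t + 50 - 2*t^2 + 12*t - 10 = 8*b^2 + b*(-6*t - 42) - 2*t^2 + 2*t + 40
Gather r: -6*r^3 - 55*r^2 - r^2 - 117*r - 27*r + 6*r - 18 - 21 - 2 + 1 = -6*r^3 - 56*r^2 - 138*r - 40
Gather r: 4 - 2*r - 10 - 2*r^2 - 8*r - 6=-2*r^2 - 10*r - 12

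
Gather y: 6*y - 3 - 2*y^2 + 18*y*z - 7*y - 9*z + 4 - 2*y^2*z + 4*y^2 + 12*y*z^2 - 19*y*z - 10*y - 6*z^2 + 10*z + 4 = y^2*(2 - 2*z) + y*(12*z^2 - z - 11) - 6*z^2 + z + 5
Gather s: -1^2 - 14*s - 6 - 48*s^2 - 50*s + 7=-48*s^2 - 64*s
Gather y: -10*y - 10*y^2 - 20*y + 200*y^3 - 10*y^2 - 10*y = 200*y^3 - 20*y^2 - 40*y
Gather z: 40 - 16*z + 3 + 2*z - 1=42 - 14*z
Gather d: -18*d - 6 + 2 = -18*d - 4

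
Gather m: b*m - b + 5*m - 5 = -b + m*(b + 5) - 5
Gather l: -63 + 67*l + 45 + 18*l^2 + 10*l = 18*l^2 + 77*l - 18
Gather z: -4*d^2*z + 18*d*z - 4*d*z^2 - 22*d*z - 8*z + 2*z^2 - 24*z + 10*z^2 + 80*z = z^2*(12 - 4*d) + z*(-4*d^2 - 4*d + 48)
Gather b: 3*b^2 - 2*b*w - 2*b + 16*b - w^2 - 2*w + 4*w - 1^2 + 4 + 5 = 3*b^2 + b*(14 - 2*w) - w^2 + 2*w + 8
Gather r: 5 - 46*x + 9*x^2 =9*x^2 - 46*x + 5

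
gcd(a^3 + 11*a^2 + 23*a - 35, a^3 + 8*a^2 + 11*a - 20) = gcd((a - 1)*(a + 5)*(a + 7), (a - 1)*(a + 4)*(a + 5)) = a^2 + 4*a - 5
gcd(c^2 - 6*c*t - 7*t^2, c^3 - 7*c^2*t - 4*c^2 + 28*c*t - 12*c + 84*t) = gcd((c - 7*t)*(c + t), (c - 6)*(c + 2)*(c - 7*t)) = -c + 7*t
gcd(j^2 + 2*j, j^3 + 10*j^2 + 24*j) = j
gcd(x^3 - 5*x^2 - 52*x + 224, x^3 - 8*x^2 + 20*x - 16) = x - 4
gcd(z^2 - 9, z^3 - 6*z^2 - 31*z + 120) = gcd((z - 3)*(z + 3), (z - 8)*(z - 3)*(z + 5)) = z - 3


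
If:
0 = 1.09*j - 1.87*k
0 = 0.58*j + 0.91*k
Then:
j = 0.00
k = 0.00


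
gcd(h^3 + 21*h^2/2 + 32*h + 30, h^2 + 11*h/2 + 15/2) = h + 5/2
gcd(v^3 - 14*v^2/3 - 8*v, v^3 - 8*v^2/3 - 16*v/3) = v^2 + 4*v/3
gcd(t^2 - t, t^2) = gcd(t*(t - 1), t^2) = t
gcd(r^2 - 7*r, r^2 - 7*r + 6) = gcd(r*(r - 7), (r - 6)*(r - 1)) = 1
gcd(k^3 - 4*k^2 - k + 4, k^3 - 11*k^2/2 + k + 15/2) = k + 1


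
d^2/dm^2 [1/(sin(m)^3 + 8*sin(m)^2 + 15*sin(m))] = (-9*sin(m)^3 - 88*sin(m)^2 - 274*sin(m) - 232 + 249/sin(m) + 720/sin(m)^2 + 450/sin(m)^3)/((sin(m) + 3)^3*(sin(m) + 5)^3)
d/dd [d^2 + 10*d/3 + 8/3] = 2*d + 10/3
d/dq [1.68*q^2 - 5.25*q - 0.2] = 3.36*q - 5.25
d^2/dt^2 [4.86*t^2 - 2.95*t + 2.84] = 9.72000000000000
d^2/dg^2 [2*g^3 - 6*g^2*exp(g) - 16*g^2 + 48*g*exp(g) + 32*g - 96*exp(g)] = -6*g^2*exp(g) + 24*g*exp(g) + 12*g - 12*exp(g) - 32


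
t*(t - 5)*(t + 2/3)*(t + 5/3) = t^4 - 8*t^3/3 - 95*t^2/9 - 50*t/9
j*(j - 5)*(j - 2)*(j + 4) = j^4 - 3*j^3 - 18*j^2 + 40*j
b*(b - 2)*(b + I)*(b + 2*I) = b^4 - 2*b^3 + 3*I*b^3 - 2*b^2 - 6*I*b^2 + 4*b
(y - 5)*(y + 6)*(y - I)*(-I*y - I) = -I*y^4 - y^3 - 2*I*y^3 - 2*y^2 + 29*I*y^2 + 29*y + 30*I*y + 30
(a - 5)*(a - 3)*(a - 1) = a^3 - 9*a^2 + 23*a - 15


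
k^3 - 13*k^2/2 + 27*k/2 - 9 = (k - 3)*(k - 2)*(k - 3/2)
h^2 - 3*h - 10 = (h - 5)*(h + 2)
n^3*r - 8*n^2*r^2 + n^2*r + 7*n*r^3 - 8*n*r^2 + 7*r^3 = (n - 7*r)*(n - r)*(n*r + r)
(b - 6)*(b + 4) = b^2 - 2*b - 24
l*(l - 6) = l^2 - 6*l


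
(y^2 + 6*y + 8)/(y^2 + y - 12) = (y + 2)/(y - 3)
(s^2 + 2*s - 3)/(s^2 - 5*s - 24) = (s - 1)/(s - 8)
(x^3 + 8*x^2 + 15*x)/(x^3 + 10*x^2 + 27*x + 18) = x*(x + 5)/(x^2 + 7*x + 6)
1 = 1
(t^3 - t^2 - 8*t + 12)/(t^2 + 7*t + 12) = (t^2 - 4*t + 4)/(t + 4)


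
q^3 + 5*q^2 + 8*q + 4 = (q + 1)*(q + 2)^2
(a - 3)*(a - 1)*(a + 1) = a^3 - 3*a^2 - a + 3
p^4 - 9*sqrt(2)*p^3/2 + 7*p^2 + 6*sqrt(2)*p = p*(p - 3*sqrt(2))*(p - 2*sqrt(2))*(p + sqrt(2)/2)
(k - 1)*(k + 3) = k^2 + 2*k - 3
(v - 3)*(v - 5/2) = v^2 - 11*v/2 + 15/2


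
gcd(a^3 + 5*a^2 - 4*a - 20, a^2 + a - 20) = a + 5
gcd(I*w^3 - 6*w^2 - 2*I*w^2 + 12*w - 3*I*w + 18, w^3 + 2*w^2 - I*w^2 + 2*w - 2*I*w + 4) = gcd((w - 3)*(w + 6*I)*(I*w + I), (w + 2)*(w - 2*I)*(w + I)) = 1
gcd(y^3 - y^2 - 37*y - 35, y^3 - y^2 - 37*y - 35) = y^3 - y^2 - 37*y - 35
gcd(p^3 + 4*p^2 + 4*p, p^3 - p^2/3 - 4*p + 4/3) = p + 2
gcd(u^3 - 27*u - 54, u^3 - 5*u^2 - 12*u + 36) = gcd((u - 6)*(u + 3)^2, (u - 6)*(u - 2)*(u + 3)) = u^2 - 3*u - 18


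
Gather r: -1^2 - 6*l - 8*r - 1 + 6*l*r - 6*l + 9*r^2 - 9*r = -12*l + 9*r^2 + r*(6*l - 17) - 2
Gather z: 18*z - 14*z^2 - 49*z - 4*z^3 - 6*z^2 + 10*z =-4*z^3 - 20*z^2 - 21*z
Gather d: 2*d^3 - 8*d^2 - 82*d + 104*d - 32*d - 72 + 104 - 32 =2*d^3 - 8*d^2 - 10*d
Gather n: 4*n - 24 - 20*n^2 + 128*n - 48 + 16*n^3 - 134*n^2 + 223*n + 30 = 16*n^3 - 154*n^2 + 355*n - 42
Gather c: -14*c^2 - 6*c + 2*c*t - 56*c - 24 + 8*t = -14*c^2 + c*(2*t - 62) + 8*t - 24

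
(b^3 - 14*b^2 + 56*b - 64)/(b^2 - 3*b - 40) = (b^2 - 6*b + 8)/(b + 5)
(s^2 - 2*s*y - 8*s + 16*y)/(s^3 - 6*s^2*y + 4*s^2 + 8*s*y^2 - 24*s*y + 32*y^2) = (8 - s)/(-s^2 + 4*s*y - 4*s + 16*y)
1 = 1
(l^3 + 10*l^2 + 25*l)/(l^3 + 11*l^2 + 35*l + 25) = l/(l + 1)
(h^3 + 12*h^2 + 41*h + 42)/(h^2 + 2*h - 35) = (h^2 + 5*h + 6)/(h - 5)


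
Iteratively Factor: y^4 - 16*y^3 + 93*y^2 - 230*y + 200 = (y - 2)*(y^3 - 14*y^2 + 65*y - 100) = (y - 4)*(y - 2)*(y^2 - 10*y + 25) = (y - 5)*(y - 4)*(y - 2)*(y - 5)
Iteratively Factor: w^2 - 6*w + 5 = (w - 5)*(w - 1)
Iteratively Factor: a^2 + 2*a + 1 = (a + 1)*(a + 1)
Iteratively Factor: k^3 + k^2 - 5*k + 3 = (k + 3)*(k^2 - 2*k + 1) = (k - 1)*(k + 3)*(k - 1)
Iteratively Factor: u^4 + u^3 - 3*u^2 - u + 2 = (u + 2)*(u^3 - u^2 - u + 1) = (u - 1)*(u + 2)*(u^2 - 1) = (u - 1)^2*(u + 2)*(u + 1)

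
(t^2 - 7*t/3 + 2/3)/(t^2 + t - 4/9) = 3*(t - 2)/(3*t + 4)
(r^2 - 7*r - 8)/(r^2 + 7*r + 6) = (r - 8)/(r + 6)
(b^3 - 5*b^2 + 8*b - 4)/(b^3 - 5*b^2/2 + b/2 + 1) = 2*(b - 2)/(2*b + 1)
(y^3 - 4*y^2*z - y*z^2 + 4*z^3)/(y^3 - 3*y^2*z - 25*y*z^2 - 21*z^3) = (y^2 - 5*y*z + 4*z^2)/(y^2 - 4*y*z - 21*z^2)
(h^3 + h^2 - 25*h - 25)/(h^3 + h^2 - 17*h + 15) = (h^2 - 4*h - 5)/(h^2 - 4*h + 3)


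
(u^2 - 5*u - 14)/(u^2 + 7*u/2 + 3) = 2*(u - 7)/(2*u + 3)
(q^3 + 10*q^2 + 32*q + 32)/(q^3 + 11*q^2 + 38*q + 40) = (q + 4)/(q + 5)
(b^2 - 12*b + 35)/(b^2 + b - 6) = (b^2 - 12*b + 35)/(b^2 + b - 6)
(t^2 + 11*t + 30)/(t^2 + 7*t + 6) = (t + 5)/(t + 1)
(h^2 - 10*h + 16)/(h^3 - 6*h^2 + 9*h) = (h^2 - 10*h + 16)/(h*(h^2 - 6*h + 9))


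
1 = 1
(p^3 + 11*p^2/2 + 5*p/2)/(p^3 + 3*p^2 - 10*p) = (p + 1/2)/(p - 2)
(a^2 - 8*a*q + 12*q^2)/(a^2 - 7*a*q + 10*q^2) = (-a + 6*q)/(-a + 5*q)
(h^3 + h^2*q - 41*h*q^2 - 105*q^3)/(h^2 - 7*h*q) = h + 8*q + 15*q^2/h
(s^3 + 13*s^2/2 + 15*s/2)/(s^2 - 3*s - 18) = s*(2*s^2 + 13*s + 15)/(2*(s^2 - 3*s - 18))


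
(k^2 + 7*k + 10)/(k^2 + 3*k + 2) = (k + 5)/(k + 1)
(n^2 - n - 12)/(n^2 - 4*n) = (n + 3)/n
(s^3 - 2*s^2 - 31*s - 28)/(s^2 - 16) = (s^2 - 6*s - 7)/(s - 4)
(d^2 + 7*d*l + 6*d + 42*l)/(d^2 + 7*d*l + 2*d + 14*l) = (d + 6)/(d + 2)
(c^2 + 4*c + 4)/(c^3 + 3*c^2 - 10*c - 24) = (c + 2)/(c^2 + c - 12)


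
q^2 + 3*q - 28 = (q - 4)*(q + 7)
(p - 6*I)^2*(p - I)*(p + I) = p^4 - 12*I*p^3 - 35*p^2 - 12*I*p - 36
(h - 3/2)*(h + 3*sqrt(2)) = h^2 - 3*h/2 + 3*sqrt(2)*h - 9*sqrt(2)/2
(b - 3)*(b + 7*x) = b^2 + 7*b*x - 3*b - 21*x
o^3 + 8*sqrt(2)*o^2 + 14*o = o*(o + sqrt(2))*(o + 7*sqrt(2))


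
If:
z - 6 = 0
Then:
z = 6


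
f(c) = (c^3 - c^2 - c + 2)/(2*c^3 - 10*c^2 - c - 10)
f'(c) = (-6*c^2 + 20*c + 1)*(c^3 - c^2 - c + 2)/(2*c^3 - 10*c^2 - c - 10)^2 + (3*c^2 - 2*c - 1)/(2*c^3 - 10*c^2 - c - 10)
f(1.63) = -0.07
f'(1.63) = -0.08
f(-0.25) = -0.21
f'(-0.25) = -0.06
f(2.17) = -0.14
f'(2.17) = -0.17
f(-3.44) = 0.23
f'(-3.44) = -0.05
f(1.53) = -0.06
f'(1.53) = -0.07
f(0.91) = -0.06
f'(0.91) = 0.07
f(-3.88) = 0.25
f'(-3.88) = -0.04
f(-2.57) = 0.18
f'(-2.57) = -0.07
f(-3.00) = 0.21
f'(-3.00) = -0.06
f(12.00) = 0.79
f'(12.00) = -0.04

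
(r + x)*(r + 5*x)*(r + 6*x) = r^3 + 12*r^2*x + 41*r*x^2 + 30*x^3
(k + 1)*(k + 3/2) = k^2 + 5*k/2 + 3/2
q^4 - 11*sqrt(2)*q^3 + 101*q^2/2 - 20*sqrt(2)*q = q*(q - 8*sqrt(2))*(q - 5*sqrt(2)/2)*(q - sqrt(2)/2)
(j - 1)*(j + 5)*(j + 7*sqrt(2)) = j^3 + 4*j^2 + 7*sqrt(2)*j^2 - 5*j + 28*sqrt(2)*j - 35*sqrt(2)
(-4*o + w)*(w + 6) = -4*o*w - 24*o + w^2 + 6*w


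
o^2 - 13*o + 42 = (o - 7)*(o - 6)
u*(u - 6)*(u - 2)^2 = u^4 - 10*u^3 + 28*u^2 - 24*u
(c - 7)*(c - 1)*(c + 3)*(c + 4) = c^4 - c^3 - 37*c^2 - 47*c + 84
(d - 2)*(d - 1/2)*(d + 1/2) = d^3 - 2*d^2 - d/4 + 1/2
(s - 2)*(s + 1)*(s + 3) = s^3 + 2*s^2 - 5*s - 6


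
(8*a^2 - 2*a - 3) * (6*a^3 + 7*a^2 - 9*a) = 48*a^5 + 44*a^4 - 104*a^3 - 3*a^2 + 27*a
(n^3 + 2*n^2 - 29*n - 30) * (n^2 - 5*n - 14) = n^5 - 3*n^4 - 53*n^3 + 87*n^2 + 556*n + 420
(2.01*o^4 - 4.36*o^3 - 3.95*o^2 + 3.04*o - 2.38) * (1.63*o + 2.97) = 3.2763*o^5 - 1.1371*o^4 - 19.3877*o^3 - 6.7763*o^2 + 5.1494*o - 7.0686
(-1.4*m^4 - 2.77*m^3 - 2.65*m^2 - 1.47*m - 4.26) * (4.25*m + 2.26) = -5.95*m^5 - 14.9365*m^4 - 17.5227*m^3 - 12.2365*m^2 - 21.4272*m - 9.6276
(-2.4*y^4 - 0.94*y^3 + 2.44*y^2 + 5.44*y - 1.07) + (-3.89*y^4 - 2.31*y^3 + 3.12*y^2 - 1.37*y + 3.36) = -6.29*y^4 - 3.25*y^3 + 5.56*y^2 + 4.07*y + 2.29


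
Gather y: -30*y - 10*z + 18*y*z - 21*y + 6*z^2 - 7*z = y*(18*z - 51) + 6*z^2 - 17*z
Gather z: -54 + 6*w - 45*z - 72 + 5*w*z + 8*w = 14*w + z*(5*w - 45) - 126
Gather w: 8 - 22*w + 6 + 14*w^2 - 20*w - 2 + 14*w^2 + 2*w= 28*w^2 - 40*w + 12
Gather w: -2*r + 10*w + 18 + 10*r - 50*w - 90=8*r - 40*w - 72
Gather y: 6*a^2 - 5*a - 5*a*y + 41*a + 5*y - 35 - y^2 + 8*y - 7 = 6*a^2 + 36*a - y^2 + y*(13 - 5*a) - 42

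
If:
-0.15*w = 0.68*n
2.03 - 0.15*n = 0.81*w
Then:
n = -0.58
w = 2.61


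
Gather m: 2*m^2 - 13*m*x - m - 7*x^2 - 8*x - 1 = 2*m^2 + m*(-13*x - 1) - 7*x^2 - 8*x - 1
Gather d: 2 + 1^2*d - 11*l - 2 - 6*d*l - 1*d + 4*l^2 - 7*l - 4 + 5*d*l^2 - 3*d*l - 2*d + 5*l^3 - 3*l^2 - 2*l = d*(5*l^2 - 9*l - 2) + 5*l^3 + l^2 - 20*l - 4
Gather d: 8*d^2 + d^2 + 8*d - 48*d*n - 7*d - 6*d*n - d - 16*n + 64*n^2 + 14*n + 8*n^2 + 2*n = 9*d^2 - 54*d*n + 72*n^2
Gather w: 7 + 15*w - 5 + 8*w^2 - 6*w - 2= 8*w^2 + 9*w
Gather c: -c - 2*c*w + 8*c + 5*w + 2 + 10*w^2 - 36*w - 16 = c*(7 - 2*w) + 10*w^2 - 31*w - 14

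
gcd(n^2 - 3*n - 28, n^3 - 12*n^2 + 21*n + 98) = n - 7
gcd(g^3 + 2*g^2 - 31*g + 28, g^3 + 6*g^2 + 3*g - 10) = g - 1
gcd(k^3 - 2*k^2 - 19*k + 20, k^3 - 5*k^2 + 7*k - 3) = k - 1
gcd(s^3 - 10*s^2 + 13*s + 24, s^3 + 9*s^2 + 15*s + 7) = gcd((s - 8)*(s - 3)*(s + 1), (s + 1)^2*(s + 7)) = s + 1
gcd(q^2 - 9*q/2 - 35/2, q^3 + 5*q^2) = 1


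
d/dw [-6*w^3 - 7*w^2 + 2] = 2*w*(-9*w - 7)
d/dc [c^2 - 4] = 2*c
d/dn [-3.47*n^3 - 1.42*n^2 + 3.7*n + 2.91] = -10.41*n^2 - 2.84*n + 3.7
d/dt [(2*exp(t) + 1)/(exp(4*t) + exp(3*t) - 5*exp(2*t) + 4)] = (-(2*exp(t) + 1)*(4*exp(2*t) + 3*exp(t) - 10)*exp(t) + 2*exp(4*t) + 2*exp(3*t) - 10*exp(2*t) + 8)*exp(t)/(exp(4*t) + exp(3*t) - 5*exp(2*t) + 4)^2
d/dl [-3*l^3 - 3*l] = -9*l^2 - 3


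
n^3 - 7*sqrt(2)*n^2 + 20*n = n*(n - 5*sqrt(2))*(n - 2*sqrt(2))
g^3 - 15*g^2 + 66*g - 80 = (g - 8)*(g - 5)*(g - 2)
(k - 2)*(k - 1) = k^2 - 3*k + 2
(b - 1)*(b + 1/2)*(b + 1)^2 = b^4 + 3*b^3/2 - b^2/2 - 3*b/2 - 1/2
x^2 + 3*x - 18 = (x - 3)*(x + 6)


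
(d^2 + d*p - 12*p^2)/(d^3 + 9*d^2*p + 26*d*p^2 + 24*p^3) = (d - 3*p)/(d^2 + 5*d*p + 6*p^2)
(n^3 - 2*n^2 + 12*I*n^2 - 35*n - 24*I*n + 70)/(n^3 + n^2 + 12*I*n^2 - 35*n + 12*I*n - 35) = (n - 2)/(n + 1)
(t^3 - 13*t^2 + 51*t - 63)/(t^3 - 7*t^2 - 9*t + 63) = (t - 3)/(t + 3)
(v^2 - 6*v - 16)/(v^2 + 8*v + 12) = (v - 8)/(v + 6)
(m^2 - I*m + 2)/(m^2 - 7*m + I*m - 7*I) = (m - 2*I)/(m - 7)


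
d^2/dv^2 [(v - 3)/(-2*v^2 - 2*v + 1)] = 4*(-2*(v - 3)*(2*v + 1)^2 + (3*v - 2)*(2*v^2 + 2*v - 1))/(2*v^2 + 2*v - 1)^3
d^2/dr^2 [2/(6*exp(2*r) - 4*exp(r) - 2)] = 2*((1 - 6*exp(r))*(-3*exp(2*r) + 2*exp(r) + 1) - 4*(3*exp(r) - 1)^2*exp(r))*exp(r)/(-3*exp(2*r) + 2*exp(r) + 1)^3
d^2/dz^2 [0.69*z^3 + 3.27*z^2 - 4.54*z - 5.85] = 4.14*z + 6.54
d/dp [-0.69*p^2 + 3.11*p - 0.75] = 3.11 - 1.38*p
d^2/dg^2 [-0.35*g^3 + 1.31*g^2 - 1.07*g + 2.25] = 2.62 - 2.1*g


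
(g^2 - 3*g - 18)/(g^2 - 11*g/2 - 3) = 2*(g + 3)/(2*g + 1)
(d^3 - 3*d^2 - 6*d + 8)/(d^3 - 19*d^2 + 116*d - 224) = (d^2 + d - 2)/(d^2 - 15*d + 56)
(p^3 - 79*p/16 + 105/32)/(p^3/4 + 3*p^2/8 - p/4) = (32*p^3 - 158*p + 105)/(4*p*(2*p^2 + 3*p - 2))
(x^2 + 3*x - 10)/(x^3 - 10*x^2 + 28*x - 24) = (x + 5)/(x^2 - 8*x + 12)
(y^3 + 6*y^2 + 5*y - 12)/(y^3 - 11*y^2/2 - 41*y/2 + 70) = 2*(y^2 + 2*y - 3)/(2*y^2 - 19*y + 35)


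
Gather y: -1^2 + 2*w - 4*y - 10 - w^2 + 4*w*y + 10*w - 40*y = -w^2 + 12*w + y*(4*w - 44) - 11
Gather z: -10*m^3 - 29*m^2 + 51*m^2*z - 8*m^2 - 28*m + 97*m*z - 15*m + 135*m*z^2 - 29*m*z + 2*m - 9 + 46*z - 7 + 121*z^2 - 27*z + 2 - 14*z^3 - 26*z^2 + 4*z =-10*m^3 - 37*m^2 - 41*m - 14*z^3 + z^2*(135*m + 95) + z*(51*m^2 + 68*m + 23) - 14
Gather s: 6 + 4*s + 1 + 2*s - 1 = 6*s + 6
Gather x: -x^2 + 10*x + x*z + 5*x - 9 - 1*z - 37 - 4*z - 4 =-x^2 + x*(z + 15) - 5*z - 50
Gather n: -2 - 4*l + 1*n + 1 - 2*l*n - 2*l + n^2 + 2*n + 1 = -6*l + n^2 + n*(3 - 2*l)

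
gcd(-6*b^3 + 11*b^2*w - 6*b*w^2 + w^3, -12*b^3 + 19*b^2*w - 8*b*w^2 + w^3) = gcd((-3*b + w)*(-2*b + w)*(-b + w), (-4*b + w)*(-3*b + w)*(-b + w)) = 3*b^2 - 4*b*w + w^2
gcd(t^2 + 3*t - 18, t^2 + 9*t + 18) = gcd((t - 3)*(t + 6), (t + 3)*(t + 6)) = t + 6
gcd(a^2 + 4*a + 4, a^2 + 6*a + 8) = a + 2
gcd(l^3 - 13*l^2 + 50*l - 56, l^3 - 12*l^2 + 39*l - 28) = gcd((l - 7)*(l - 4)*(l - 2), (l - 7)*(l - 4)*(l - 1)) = l^2 - 11*l + 28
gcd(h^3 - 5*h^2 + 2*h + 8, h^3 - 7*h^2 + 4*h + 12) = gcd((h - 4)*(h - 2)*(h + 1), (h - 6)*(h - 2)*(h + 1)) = h^2 - h - 2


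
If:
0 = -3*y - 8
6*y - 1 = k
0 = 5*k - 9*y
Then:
No Solution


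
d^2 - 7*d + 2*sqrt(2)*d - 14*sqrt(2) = (d - 7)*(d + 2*sqrt(2))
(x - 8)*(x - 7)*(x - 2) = x^3 - 17*x^2 + 86*x - 112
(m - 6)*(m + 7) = m^2 + m - 42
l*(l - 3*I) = l^2 - 3*I*l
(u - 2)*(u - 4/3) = u^2 - 10*u/3 + 8/3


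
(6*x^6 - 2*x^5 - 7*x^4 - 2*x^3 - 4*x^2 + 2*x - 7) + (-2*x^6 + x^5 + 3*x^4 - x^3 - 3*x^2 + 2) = 4*x^6 - x^5 - 4*x^4 - 3*x^3 - 7*x^2 + 2*x - 5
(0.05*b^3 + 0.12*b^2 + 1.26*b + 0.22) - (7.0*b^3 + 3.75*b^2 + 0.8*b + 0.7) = -6.95*b^3 - 3.63*b^2 + 0.46*b - 0.48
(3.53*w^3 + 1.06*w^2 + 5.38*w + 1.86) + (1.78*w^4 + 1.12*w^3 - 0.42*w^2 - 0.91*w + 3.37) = 1.78*w^4 + 4.65*w^3 + 0.64*w^2 + 4.47*w + 5.23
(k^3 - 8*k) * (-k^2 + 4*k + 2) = -k^5 + 4*k^4 + 10*k^3 - 32*k^2 - 16*k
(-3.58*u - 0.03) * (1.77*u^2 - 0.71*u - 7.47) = -6.3366*u^3 + 2.4887*u^2 + 26.7639*u + 0.2241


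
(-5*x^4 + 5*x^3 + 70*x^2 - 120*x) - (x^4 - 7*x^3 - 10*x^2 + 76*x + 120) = -6*x^4 + 12*x^3 + 80*x^2 - 196*x - 120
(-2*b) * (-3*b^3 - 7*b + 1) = 6*b^4 + 14*b^2 - 2*b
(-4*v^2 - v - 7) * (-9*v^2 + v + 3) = 36*v^4 + 5*v^3 + 50*v^2 - 10*v - 21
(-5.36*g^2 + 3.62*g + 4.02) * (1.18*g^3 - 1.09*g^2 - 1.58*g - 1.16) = -6.3248*g^5 + 10.114*g^4 + 9.2666*g^3 - 3.8838*g^2 - 10.5508*g - 4.6632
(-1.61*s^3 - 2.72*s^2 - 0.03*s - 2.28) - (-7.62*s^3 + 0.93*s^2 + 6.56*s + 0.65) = 6.01*s^3 - 3.65*s^2 - 6.59*s - 2.93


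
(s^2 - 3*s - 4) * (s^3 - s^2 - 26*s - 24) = s^5 - 4*s^4 - 27*s^3 + 58*s^2 + 176*s + 96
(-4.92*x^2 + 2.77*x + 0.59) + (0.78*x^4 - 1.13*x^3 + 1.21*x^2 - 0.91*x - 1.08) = 0.78*x^4 - 1.13*x^3 - 3.71*x^2 + 1.86*x - 0.49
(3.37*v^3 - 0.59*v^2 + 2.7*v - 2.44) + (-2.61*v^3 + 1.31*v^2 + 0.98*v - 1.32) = 0.76*v^3 + 0.72*v^2 + 3.68*v - 3.76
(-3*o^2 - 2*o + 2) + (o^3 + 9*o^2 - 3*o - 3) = o^3 + 6*o^2 - 5*o - 1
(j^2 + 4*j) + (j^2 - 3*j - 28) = 2*j^2 + j - 28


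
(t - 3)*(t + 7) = t^2 + 4*t - 21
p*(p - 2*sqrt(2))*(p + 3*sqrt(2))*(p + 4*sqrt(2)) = p^4 + 5*sqrt(2)*p^3 - 4*p^2 - 48*sqrt(2)*p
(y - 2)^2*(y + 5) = y^3 + y^2 - 16*y + 20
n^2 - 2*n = n*(n - 2)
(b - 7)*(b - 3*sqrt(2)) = b^2 - 7*b - 3*sqrt(2)*b + 21*sqrt(2)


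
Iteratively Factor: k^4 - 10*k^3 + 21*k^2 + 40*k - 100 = (k - 5)*(k^3 - 5*k^2 - 4*k + 20) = (k - 5)^2*(k^2 - 4) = (k - 5)^2*(k + 2)*(k - 2)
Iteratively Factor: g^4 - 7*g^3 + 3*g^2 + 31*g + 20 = (g + 1)*(g^3 - 8*g^2 + 11*g + 20) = (g - 5)*(g + 1)*(g^2 - 3*g - 4) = (g - 5)*(g - 4)*(g + 1)*(g + 1)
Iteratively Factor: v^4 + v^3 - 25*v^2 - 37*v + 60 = (v + 4)*(v^3 - 3*v^2 - 13*v + 15) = (v - 5)*(v + 4)*(v^2 + 2*v - 3) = (v - 5)*(v + 3)*(v + 4)*(v - 1)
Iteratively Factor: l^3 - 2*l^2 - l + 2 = (l - 2)*(l^2 - 1) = (l - 2)*(l - 1)*(l + 1)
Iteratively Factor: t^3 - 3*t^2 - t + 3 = (t - 1)*(t^2 - 2*t - 3) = (t - 3)*(t - 1)*(t + 1)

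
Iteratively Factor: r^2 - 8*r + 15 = (r - 3)*(r - 5)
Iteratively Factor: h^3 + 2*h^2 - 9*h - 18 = (h - 3)*(h^2 + 5*h + 6) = (h - 3)*(h + 2)*(h + 3)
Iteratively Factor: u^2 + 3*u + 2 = (u + 1)*(u + 2)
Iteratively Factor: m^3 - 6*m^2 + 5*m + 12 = (m - 3)*(m^2 - 3*m - 4) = (m - 3)*(m + 1)*(m - 4)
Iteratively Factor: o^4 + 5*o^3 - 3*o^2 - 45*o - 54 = (o + 3)*(o^3 + 2*o^2 - 9*o - 18) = (o - 3)*(o + 3)*(o^2 + 5*o + 6) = (o - 3)*(o + 2)*(o + 3)*(o + 3)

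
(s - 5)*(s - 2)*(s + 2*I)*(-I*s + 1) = -I*s^4 + 3*s^3 + 7*I*s^3 - 21*s^2 - 8*I*s^2 + 30*s - 14*I*s + 20*I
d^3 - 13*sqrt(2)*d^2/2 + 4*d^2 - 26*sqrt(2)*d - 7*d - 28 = (d + 4)*(d - 7*sqrt(2))*(d + sqrt(2)/2)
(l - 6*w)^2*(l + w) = l^3 - 11*l^2*w + 24*l*w^2 + 36*w^3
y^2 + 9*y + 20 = (y + 4)*(y + 5)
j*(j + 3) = j^2 + 3*j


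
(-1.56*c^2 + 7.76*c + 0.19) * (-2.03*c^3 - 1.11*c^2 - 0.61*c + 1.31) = 3.1668*c^5 - 14.0212*c^4 - 8.0477*c^3 - 6.9881*c^2 + 10.0497*c + 0.2489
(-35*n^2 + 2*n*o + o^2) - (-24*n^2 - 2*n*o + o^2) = -11*n^2 + 4*n*o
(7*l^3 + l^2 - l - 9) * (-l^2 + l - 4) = -7*l^5 + 6*l^4 - 26*l^3 + 4*l^2 - 5*l + 36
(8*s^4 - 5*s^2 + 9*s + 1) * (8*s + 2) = 64*s^5 + 16*s^4 - 40*s^3 + 62*s^2 + 26*s + 2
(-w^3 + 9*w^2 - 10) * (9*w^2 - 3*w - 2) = -9*w^5 + 84*w^4 - 25*w^3 - 108*w^2 + 30*w + 20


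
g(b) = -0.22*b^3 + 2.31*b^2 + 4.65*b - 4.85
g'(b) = -0.66*b^2 + 4.62*b + 4.65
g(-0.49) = -6.55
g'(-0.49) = 2.23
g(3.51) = 30.42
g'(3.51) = 12.73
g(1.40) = 5.58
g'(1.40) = 9.82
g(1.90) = 10.82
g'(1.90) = 11.05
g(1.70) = 8.65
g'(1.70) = 10.60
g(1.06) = 2.41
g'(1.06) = 8.81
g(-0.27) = -5.93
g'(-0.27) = 3.35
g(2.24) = 14.68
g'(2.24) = 11.69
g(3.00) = 23.95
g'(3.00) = 12.57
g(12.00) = 3.43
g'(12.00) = -34.95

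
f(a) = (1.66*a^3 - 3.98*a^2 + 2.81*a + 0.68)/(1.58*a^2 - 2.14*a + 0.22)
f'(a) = (2.14 - 3.16*a)*(1.66*a^3 - 3.98*a^2 + 2.81*a + 0.68)/(1.58*a^2 - 2.14*a + 0.22)^2 + (4.98*a^2 - 7.96*a + 2.81)/(1.58*a^2 - 2.14*a + 0.22) = (2.6228*a^4 - 7.1048*a^3 + 5.173*a^2 - 3.9*a + 2.0734)/(2.4964*a^4 - 6.7624*a^3 + 5.2748*a^2 - 0.9416*a + 0.0484)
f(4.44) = 3.66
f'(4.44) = 1.01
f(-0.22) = -0.19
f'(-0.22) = 5.54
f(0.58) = -2.64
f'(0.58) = 1.93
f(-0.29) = -0.52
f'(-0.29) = 4.04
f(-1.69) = -2.81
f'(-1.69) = 1.14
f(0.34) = -3.82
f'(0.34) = 10.43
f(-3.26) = -4.51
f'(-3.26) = 1.06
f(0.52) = -2.79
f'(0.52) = 2.94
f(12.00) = 11.53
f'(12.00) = 1.05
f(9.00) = 8.39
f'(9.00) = 1.05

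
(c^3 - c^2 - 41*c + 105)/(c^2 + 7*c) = c - 8 + 15/c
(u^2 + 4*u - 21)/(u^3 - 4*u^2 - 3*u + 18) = (u + 7)/(u^2 - u - 6)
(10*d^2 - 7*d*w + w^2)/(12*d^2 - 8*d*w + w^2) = (-5*d + w)/(-6*d + w)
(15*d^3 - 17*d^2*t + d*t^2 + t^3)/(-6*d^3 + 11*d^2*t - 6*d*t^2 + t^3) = (5*d + t)/(-2*d + t)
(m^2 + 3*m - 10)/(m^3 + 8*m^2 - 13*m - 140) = (m - 2)/(m^2 + 3*m - 28)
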